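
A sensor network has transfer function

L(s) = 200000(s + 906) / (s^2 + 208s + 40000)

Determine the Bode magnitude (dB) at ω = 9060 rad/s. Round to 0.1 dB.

At s = jω = j9060:
zero (s+906): 906 + j9060 → |·| = √(906²+9060²) = √82904436 ≈ 9105.2, ∠ = arctan(9060/906) ≈ 84.29°
quadratic: (j9060)² + 208·j9060 + 40000 = -82043600 + j1884480 → |·| ≈ 8.2065e+07, ∠ ≈ 178.68°
|L| = 200000 · 9105.2 / 8.2065e+07 ≈ 22.19
Gain = 20 log₁₀(22.19) ≈ 26.92 dB

26.9 dB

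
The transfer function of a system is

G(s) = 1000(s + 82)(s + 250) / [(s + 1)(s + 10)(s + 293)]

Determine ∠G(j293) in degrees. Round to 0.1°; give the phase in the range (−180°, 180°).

-99.0°

At s = jω = j293:
zero (s+82): 82 + j293 → |·| = √(82²+293²) = √92573 ≈ 304.26, ∠ = arctan(293/82) ≈ 74.37°
zero (s+250): 250 + j293 → |·| = √(250²+293²) = √148349 ≈ 385.16, ∠ = arctan(293/250) ≈ 49.53°
pole (s+1): 1 + j293 → |·| = √(1²+293²) = √85850 ≈ 293, ∠ = arctan(293/1) ≈ 89.80°
pole (s+10): 10 + j293 → |·| = √(10²+293²) = √85949 ≈ 293.17, ∠ = arctan(293/10) ≈ 88.05°
pole (s+293): 293 + j293 → |·| = √(293²+293²) = √171698 ≈ 414.36, ∠ = arctan(293/293) ≈ 45.00°
∠G = 123.90° − 222.85° = -98.95°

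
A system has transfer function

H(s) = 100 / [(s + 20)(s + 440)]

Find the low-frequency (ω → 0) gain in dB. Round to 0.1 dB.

-38.9 dB

H(0) = 100 / (20·440) ≈ 0.011364
20 log₁₀(0.011364) ≈ -38.89 dB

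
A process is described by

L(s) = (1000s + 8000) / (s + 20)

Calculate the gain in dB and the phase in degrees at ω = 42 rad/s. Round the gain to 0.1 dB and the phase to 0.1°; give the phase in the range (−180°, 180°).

Substitute s = j42:
Numerator: 1000(j42) + 8000 = 8000 + j42000
Denominator: (j42) + 20 = 20 + j42
|N| = √(8000² + 42000²) ≈ 42755, ∠N ≈ 79.22°
|D| = √(20² + 42²) ≈ 46.519, ∠D ≈ 64.54°
|L| = 42755 / 46.519 ≈ 919.09
Gain = 20 log₁₀(919.09) ≈ 59.27 dB
∠L = 79.22° − 64.54° = 14.68°

59.3 dB, 14.7°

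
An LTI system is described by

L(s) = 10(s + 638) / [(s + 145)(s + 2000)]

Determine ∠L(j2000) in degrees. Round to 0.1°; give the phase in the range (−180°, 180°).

At s = jω = j2000:
zero (s+638): 638 + j2000 → |·| = √(638²+2000²) = √4407044 ≈ 2099.3, ∠ = arctan(2000/638) ≈ 72.31°
pole (s+145): 145 + j2000 → |·| = √(145²+2000²) = √4021025 ≈ 2005.2, ∠ = arctan(2000/145) ≈ 85.85°
pole (s+2000): 2000 + j2000 → |·| = √(2000²+2000²) = √8000000 ≈ 2828.4, ∠ = arctan(2000/2000) ≈ 45.00°
∠L = 72.31° − 130.85° = -58.54°

-58.5°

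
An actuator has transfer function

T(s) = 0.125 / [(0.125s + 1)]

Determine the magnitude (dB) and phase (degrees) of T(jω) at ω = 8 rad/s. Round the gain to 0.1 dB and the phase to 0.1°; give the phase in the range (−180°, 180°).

At ω = 8 rad/s:
pole (1 + j8·0.125) = 1 + j1 → |·| ≈ 1.4142, ∠ ≈ 45.00°
|T| = 0.125 · 1 / (1.4142) ≈ 0.088389
Gain = 20 log₁₀(0.088389) ≈ -21.07 dB
∠T = (0°) − (45.00°) = -45.00°

-21.1 dB, -45.0°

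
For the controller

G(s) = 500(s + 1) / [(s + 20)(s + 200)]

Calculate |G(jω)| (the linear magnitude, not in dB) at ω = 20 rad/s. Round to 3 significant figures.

At s = jω = j20:
zero (s+1): 1 + j20 → |·| = √(1²+20²) = √401 ≈ 20.025, ∠ = arctan(20/1) ≈ 87.14°
pole (s+20): 20 + j20 → |·| = √(20²+20²) = √800 ≈ 28.284, ∠ = arctan(20/20) ≈ 45.00°
pole (s+200): 200 + j20 → |·| = √(200²+20²) = √40400 ≈ 201, ∠ = arctan(20/200) ≈ 5.71°
|G| = 500 · 20.025 / 5685.1 ≈ 1.7612

1.76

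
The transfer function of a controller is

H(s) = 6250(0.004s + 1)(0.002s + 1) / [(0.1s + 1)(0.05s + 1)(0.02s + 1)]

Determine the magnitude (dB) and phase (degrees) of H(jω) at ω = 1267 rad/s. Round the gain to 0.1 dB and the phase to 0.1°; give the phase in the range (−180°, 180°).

At ω = 1267 rad/s:
zero (1 + j1267·0.004) = 1 + j5.068 → |·| ≈ 5.1657, ∠ ≈ 78.84°
zero (1 + j1267·0.002) = 1 + j2.534 → |·| ≈ 2.7242, ∠ ≈ 68.46°
pole (1 + j1267·0.1) = 1 + j126.7 → |·| ≈ 126.7, ∠ ≈ 89.55°
pole (1 + j1267·0.05) = 1 + j63.35 → |·| ≈ 63.358, ∠ ≈ 89.10°
pole (1 + j1267·0.02) = 1 + j25.34 → |·| ≈ 25.36, ∠ ≈ 87.74°
|H| = 6250 · 5.1657 · 2.7242 / (126.7 · 63.358 · 25.36) ≈ 0.43204
Gain = 20 log₁₀(0.43204) ≈ -7.29 dB
∠H = (78.84° + 68.46°) − (89.55° + 89.10° + 87.74°) = -119.09°

-7.3 dB, -119.1°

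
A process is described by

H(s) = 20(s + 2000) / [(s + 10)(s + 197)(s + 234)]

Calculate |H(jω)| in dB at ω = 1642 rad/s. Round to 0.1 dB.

-98.8 dB

At s = jω = j1642:
zero (s+2000): 2000 + j1642 → |·| = √(2000²+1642²) = √6696164 ≈ 2587.7, ∠ = arctan(1642/2000) ≈ 39.39°
pole (s+10): 10 + j1642 → |·| = √(10²+1642²) = √2696264 ≈ 1642, ∠ = arctan(1642/10) ≈ 89.65°
pole (s+197): 197 + j1642 → |·| = √(197²+1642²) = √2734973 ≈ 1653.8, ∠ = arctan(1642/197) ≈ 83.16°
pole (s+234): 234 + j1642 → |·| = √(234²+1642²) = √2750920 ≈ 1658.6, ∠ = arctan(1642/234) ≈ 81.89°
|H| = 20 · 2587.7 / 4.504e+09 ≈ 1.1491e-05
Gain = 20 log₁₀(1.1491e-05) ≈ -98.79 dB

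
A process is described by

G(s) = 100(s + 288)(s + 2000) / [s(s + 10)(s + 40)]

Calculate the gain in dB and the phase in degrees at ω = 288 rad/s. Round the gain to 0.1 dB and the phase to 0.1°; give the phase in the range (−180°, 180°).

10.7 dB, 153.1°

At s = jω = j288:
zero (s+288): 288 + j288 → |·| = √(288²+288²) = √165888 ≈ 407.29, ∠ = arctan(288/288) ≈ 45.00°
zero (s+2000): 2000 + j288 → |·| = √(2000²+288²) = √4082944 ≈ 2020.6, ∠ = arctan(288/2000) ≈ 8.19°
pole (s+10): 10 + j288 → |·| = √(10²+288²) = √83044 ≈ 288.17, ∠ = arctan(288/10) ≈ 88.01°
pole (s+40): 40 + j288 → |·| = √(40²+288²) = √84544 ≈ 290.76, ∠ = arctan(288/40) ≈ 82.09°
pole at origin: |s| = 288, ∠ = 90.00° (in denominator)
|G| = 100 · 8.2297e+05 / 2.4131e+07 ≈ 3.4104
Gain = 20 log₁₀(3.4104) ≈ 10.66 dB
∠G = 53.19° − 260.10° = -206.91° ≡ 153.09° (principal value)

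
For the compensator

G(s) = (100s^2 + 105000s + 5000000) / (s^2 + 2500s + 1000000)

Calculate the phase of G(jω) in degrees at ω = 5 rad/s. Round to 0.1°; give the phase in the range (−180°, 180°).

5.3°

Substitute s = j5:
Numerator: 100(j5)^2 + 105000(j5) + 5000000 = 4997500 + j525000
Denominator: (j5)^2 + 2500(j5) + 1000000 = 999975 + j12500
|N| = √(4997500² + 525000²) ≈ 5.025e+06, ∠N ≈ 6.00°
|D| = √(999975² + 12500²) ≈ 1.0001e+06, ∠D ≈ 0.72°
∠G = 6.00° − 0.72° = 5.28°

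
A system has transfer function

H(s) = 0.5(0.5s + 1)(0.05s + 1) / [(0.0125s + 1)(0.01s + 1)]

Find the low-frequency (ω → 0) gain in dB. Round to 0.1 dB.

-6.0 dB

H(0) = 0.5 · 1 / 1 = 0.5
20 log₁₀(0.5) ≈ -6.02 dB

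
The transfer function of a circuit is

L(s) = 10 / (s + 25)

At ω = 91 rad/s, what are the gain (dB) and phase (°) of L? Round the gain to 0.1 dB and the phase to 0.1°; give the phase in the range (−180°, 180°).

-19.5 dB, -74.6°

Substitute s = j91:
Numerator: 10 = 10 + j0
Denominator: (j91) + 25 = 25 + j91
|N| = √(10² + 0²) ≈ 10, ∠N ≈ 0.00°
|D| = √(25² + 91²) ≈ 94.372, ∠D ≈ 74.64°
|L| = 10 / 94.372 ≈ 0.10596
Gain = 20 log₁₀(0.10596) ≈ -19.50 dB
∠L = 0.00° − 74.64° = -74.64°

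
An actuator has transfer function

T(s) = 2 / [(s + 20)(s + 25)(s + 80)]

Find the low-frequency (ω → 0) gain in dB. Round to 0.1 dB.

T(0) = 2 / (20·25·80) = 5e-05
20 log₁₀(5e-05) ≈ -86.02 dB

-86.0 dB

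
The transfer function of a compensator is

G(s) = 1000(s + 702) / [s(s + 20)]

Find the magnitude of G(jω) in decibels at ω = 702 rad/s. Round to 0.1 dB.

At s = jω = j702:
zero (s+702): 702 + j702 → |·| = √(702²+702²) = √985608 ≈ 992.78, ∠ = arctan(702/702) ≈ 45.00°
pole (s+20): 20 + j702 → |·| = √(20²+702²) = √493204 ≈ 702.28, ∠ = arctan(702/20) ≈ 88.37°
pole at origin: |s| = 702, ∠ = 90.00° (in denominator)
|G| = 1000 · 992.78 / 4.93e+05 ≈ 2.0138
Gain = 20 log₁₀(2.0138) ≈ 6.08 dB

6.1 dB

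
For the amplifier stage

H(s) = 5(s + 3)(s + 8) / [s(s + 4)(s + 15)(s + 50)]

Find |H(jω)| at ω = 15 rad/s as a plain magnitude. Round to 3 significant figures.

At s = jω = j15:
zero (s+3): 3 + j15 → |·| = √(3²+15²) = √234 ≈ 15.297, ∠ = arctan(15/3) ≈ 78.69°
zero (s+8): 8 + j15 → |·| = √(8²+15²) = √289 ≈ 17, ∠ = arctan(15/8) ≈ 61.93°
pole (s+4): 4 + j15 → |·| = √(4²+15²) = √241 ≈ 15.524, ∠ = arctan(15/4) ≈ 75.07°
pole (s+15): 15 + j15 → |·| = √(15²+15²) = √450 ≈ 21.213, ∠ = arctan(15/15) ≈ 45.00°
pole (s+50): 50 + j15 → |·| = √(50²+15²) = √2725 ≈ 52.202, ∠ = arctan(15/50) ≈ 16.70°
pole at origin: |s| = 15, ∠ = 90.00° (in denominator)
|H| = 5 · 260.05 / 2.5786e+05 ≈ 0.0050425

0.00504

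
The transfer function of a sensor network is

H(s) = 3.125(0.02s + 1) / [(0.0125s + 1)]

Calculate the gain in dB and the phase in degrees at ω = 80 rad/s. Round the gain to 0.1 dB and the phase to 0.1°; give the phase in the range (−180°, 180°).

12.4 dB, 13.0°

At ω = 80 rad/s:
zero (1 + j80·0.02) = 1 + j1.6 → |·| ≈ 1.8868, ∠ ≈ 57.99°
pole (1 + j80·0.0125) = 1 + j1 → |·| ≈ 1.4142, ∠ ≈ 45.00°
|H| = 3.125 · 1.8868 / (1.4142) ≈ 4.1693
Gain = 20 log₁₀(4.1693) ≈ 12.40 dB
∠H = (57.99°) − (45.00°) = 12.99°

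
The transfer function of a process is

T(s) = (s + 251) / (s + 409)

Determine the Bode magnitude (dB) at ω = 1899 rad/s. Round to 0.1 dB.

-0.1 dB

Substitute s = j1899:
Numerator: (j1899) + 251 = 251 + j1899
Denominator: (j1899) + 409 = 409 + j1899
|N| = √(251² + 1899²) ≈ 1915.5, ∠N ≈ 82.47°
|D| = √(409² + 1899²) ≈ 1942.5, ∠D ≈ 77.85°
|T| = 1915.5 / 1942.5 ≈ 0.9861
Gain = 20 log₁₀(0.9861) ≈ -0.12 dB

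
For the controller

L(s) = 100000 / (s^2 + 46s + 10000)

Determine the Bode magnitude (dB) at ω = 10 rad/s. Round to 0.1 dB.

At s = jω = j10:
quadratic: (j10)² + 46·j10 + 10000 = 9900 + j460 → |·| ≈ 9910.7, ∠ ≈ 2.66°
|L| = 100000 / 9910.7 ≈ 10.09
Gain = 20 log₁₀(10.09) ≈ 20.08 dB

20.1 dB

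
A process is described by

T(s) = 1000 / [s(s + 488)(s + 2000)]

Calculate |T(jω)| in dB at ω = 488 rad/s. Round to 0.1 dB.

At s = jω = j488:
pole (s+488): 488 + j488 → |·| = √(488²+488²) = √476288 ≈ 690.14, ∠ = arctan(488/488) ≈ 45.00°
pole (s+2000): 2000 + j488 → |·| = √(2000²+488²) = √4238144 ≈ 2058.7, ∠ = arctan(488/2000) ≈ 13.71°
pole at origin: |s| = 488, ∠ = 90.00° (in denominator)
|T| = 1000 / 6.9335e+08 ≈ 1.4423e-06
Gain = 20 log₁₀(1.4423e-06) ≈ -116.82 dB

-116.8 dB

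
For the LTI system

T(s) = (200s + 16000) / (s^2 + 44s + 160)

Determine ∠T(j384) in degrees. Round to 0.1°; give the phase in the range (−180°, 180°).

Substitute s = j384:
Numerator: 200(j384) + 16000 = 16000 + j76800
Denominator: (j384)^2 + 44(j384) + 160 = -147296 + j16896
|N| = √(16000² + 76800²) ≈ 78449, ∠N ≈ 78.23°
|D| = √(147296² + 16896²) ≈ 1.4826e+05, ∠D ≈ 173.46°
∠T = 78.23° − 173.46° = -95.23°

-95.2°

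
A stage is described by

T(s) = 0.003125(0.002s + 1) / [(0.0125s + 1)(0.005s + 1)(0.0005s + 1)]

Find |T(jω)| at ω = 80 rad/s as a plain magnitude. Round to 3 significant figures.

At ω = 80 rad/s:
zero (1 + j80·0.002) = 1 + j0.16 → |·| ≈ 1.0127, ∠ ≈ 9.09°
pole (1 + j80·0.0125) = 1 + j1 → |·| ≈ 1.4142, ∠ ≈ 45.00°
pole (1 + j80·0.005) = 1 + j0.4 → |·| ≈ 1.077, ∠ ≈ 21.80°
pole (1 + j80·0.0005) = 1 + j0.04 → |·| ≈ 1.0008, ∠ ≈ 2.29°
|T| = 0.003125 · 1.0127 / (1.4142 · 1.077 · 1.0008) ≈ 0.0020761

0.00208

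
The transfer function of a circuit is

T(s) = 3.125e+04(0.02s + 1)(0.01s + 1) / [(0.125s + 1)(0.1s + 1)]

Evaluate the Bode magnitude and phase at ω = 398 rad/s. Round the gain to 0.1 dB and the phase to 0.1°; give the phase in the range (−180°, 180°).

At ω = 398 rad/s:
zero (1 + j398·0.02) = 1 + j7.96 → |·| ≈ 8.0226, ∠ ≈ 82.84°
zero (1 + j398·0.01) = 1 + j3.98 → |·| ≈ 4.1037, ∠ ≈ 75.90°
pole (1 + j398·0.125) = 1 + j49.75 → |·| ≈ 49.76, ∠ ≈ 88.85°
pole (1 + j398·0.1) = 1 + j39.8 → |·| ≈ 39.813, ∠ ≈ 88.56°
|T| = 3.125e+04 · 8.0226 · 4.1037 / (49.76 · 39.813) ≈ 519.32
Gain = 20 log₁₀(519.32) ≈ 54.31 dB
∠T = (82.84° + 75.90°) − (88.85° + 88.56°) = -18.67°

54.3 dB, -18.7°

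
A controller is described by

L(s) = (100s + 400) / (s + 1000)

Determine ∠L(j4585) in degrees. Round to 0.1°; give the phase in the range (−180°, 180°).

Substitute s = j4585:
Numerator: 100(j4585) + 400 = 400 + j458500
Denominator: (j4585) + 1000 = 1000 + j4585
|N| = √(400² + 458500²) ≈ 4.585e+05, ∠N ≈ 89.95°
|D| = √(1000² + 4585²) ≈ 4692.8, ∠D ≈ 77.70°
∠L = 89.95° − 77.70° = 12.25°

12.3°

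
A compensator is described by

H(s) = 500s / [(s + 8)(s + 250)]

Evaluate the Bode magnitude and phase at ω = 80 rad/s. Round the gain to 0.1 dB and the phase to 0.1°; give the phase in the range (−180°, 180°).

At s = jω = j80:
zero at origin: s = j80 → |·| = 80, ∠ = 90.00°
pole (s+8): 8 + j80 → |·| = √(8²+80²) = √6464 ≈ 80.399, ∠ = arctan(80/8) ≈ 84.29°
pole (s+250): 250 + j80 → |·| = √(250²+80²) = √68900 ≈ 262.49, ∠ = arctan(80/250) ≈ 17.74°
|H| = 500 · 80 / 21104 ≈ 1.8954
Gain = 20 log₁₀(1.8954) ≈ 5.55 dB
∠H = 90.00° − 102.03° = -12.03°

5.6 dB, -12.0°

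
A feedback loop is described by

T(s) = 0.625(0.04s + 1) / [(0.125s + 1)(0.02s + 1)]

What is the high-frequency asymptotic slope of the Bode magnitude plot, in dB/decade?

Each pole contributes −20 dB/decade at high frequency; each zero contributes +20 dB/decade.
Net: 1 zero(s) − 2 pole(s) → -20 dB/decade.

-20 dB/decade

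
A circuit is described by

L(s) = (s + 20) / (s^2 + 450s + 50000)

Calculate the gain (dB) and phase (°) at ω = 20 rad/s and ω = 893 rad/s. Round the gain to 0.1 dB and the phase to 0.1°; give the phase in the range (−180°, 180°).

Substitute s = j20:
Numerator: (j20) + 20 = 20 + j20
Denominator: (j20)^2 + 450(j20) + 50000 = 49600 + j9000
|N| = √(20² + 20²) ≈ 28.284, ∠N ≈ 45.00°
|D| = √(49600² + 9000²) ≈ 50410, ∠D ≈ 10.28°
|L| = 28.284 / 50410 ≈ 0.00056108
Gain = 20 log₁₀(0.00056108) ≈ -65.02 dB
∠L = 45.00° − 10.28° = 34.72°

Substitute s = j893:
Numerator: (j893) + 20 = 20 + j893
Denominator: (j893)^2 + 450(j893) + 50000 = -747449 + j401850
|N| = √(20² + 893²) ≈ 893.22, ∠N ≈ 88.72°
|D| = √(747449² + 401850²) ≈ 8.4862e+05, ∠D ≈ 151.74°
|L| = 893.22 / 8.4862e+05 ≈ 0.0010526
Gain = 20 log₁₀(0.0010526) ≈ -59.55 dB
∠L = 88.72° − 151.74° = -63.02°

ω = 20: -65.0 dB, 34.7°; ω = 893: -59.6 dB, -63.0°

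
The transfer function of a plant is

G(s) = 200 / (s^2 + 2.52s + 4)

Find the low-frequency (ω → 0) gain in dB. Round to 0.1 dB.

34.0 dB

G(0) = 200 / 4 = 50
20 log₁₀(50) ≈ 33.98 dB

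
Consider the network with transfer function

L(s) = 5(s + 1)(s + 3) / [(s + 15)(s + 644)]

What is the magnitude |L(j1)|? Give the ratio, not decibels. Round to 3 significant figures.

At s = jω = j1:
zero (s+1): 1 + j1 → |·| = √(1²+1²) = √2 ≈ 1.4142, ∠ = arctan(1/1) ≈ 45.00°
zero (s+3): 3 + j1 → |·| = √(3²+1²) = √10 ≈ 3.1623, ∠ = arctan(1/3) ≈ 18.43°
pole (s+15): 15 + j1 → |·| = √(15²+1²) = √226 ≈ 15.033, ∠ = arctan(1/15) ≈ 3.81°
pole (s+644): 644 + j1 → |·| = √(644²+1²) = √414737 ≈ 644, ∠ = arctan(1/644) ≈ 0.09°
|L| = 5 · 4.4721 / 9681.3 ≈ 0.0023097

0.00231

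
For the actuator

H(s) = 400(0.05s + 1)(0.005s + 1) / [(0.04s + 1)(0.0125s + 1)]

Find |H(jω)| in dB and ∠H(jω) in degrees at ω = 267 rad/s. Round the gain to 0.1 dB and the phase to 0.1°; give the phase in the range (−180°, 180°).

At ω = 267 rad/s:
zero (1 + j267·0.05) = 1 + j13.35 → |·| ≈ 13.387, ∠ ≈ 85.72°
zero (1 + j267·0.005) = 1 + j1.335 → |·| ≈ 1.668, ∠ ≈ 53.16°
pole (1 + j267·0.04) = 1 + j10.68 → |·| ≈ 10.727, ∠ ≈ 84.65°
pole (1 + j267·0.0125) = 1 + j3.3375 → |·| ≈ 3.4841, ∠ ≈ 73.32°
|H| = 400 · 13.387 · 1.668 / (10.727 · 3.4841) ≈ 238.98
Gain = 20 log₁₀(238.98) ≈ 47.57 dB
∠H = (85.72° + 53.16°) − (84.65° + 73.32°) = -19.09°

47.6 dB, -19.1°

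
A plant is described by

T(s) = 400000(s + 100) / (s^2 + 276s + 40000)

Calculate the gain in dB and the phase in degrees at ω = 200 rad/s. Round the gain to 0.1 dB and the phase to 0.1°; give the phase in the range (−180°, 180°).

At s = jω = j200:
zero (s+100): 100 + j200 → |·| = √(100²+200²) = √50000 ≈ 223.61, ∠ = arctan(200/100) ≈ 63.43°
quadratic: (j200)² + 276·j200 + 40000 = 0 + j55200 → |·| ≈ 55200, ∠ ≈ 90.00°
|T| = 400000 · 223.61 / 55200 ≈ 1620.4
Gain = 20 log₁₀(1620.4) ≈ 64.19 dB
∠T = 63.43° − 90.00° = -26.57°

64.2 dB, -26.6°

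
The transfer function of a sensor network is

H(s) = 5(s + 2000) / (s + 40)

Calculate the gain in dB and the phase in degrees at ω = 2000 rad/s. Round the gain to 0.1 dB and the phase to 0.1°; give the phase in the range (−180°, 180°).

At s = jω = j2000:
zero (s+2000): 2000 + j2000 → |·| = √(2000²+2000²) = √8000000 ≈ 2828.4, ∠ = arctan(2000/2000) ≈ 45.00°
pole (s+40): 40 + j2000 → |·| = √(40²+2000²) = √4001600 ≈ 2000.4, ∠ = arctan(2000/40) ≈ 88.85°
|H| = 5 · 2828.4 / 2000.4 ≈ 7.0696
Gain = 20 log₁₀(7.0696) ≈ 16.99 dB
∠H = 45.00° − 88.85° = -43.85°

17.0 dB, -43.9°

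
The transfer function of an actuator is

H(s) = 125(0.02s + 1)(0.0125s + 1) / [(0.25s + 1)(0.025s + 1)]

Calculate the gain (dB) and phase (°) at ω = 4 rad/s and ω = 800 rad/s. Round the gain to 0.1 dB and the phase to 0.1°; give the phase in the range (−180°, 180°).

ω = 4: 38.9 dB, -43.3°; ω = 800: 14.0 dB, -6.1°

At ω = 4 rad/s:
zero (1 + j4·0.02) = 1 + j0.08 → |·| ≈ 1.0032, ∠ ≈ 4.57°
zero (1 + j4·0.0125) = 1 + j0.05 → |·| ≈ 1.0012, ∠ ≈ 2.86°
pole (1 + j4·0.25) = 1 + j1 → |·| ≈ 1.4142, ∠ ≈ 45.00°
pole (1 + j4·0.025) = 1 + j0.1 → |·| ≈ 1.005, ∠ ≈ 5.71°
|H| = 125 · 1.0032 · 1.0012 / (1.4142 · 1.005) ≈ 88.337
Gain = 20 log₁₀(88.337) ≈ 38.92 dB
∠H = (4.57° + 2.86°) − (45.00° + 5.71°) = -43.28°

At ω = 800 rad/s:
zero (1 + j800·0.02) = 1 + j16 → |·| ≈ 16.031, ∠ ≈ 86.42°
zero (1 + j800·0.0125) = 1 + j10 → |·| ≈ 10.05, ∠ ≈ 84.29°
pole (1 + j800·0.25) = 1 + j200 → |·| ≈ 200, ∠ ≈ 89.71°
pole (1 + j800·0.025) = 1 + j20 → |·| ≈ 20.025, ∠ ≈ 87.14°
|H| = 125 · 16.031 · 10.05 / (200 · 20.025) ≈ 5.0285
Gain = 20 log₁₀(5.0285) ≈ 14.03 dB
∠H = (86.42° + 84.29°) − (89.71° + 87.14°) = -6.14°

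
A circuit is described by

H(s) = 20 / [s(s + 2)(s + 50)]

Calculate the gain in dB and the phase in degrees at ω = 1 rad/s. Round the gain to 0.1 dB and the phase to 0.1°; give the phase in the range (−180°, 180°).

-15.0 dB, -117.7°

At s = jω = j1:
pole (s+2): 2 + j1 → |·| = √(2²+1²) = √5 ≈ 2.2361, ∠ = arctan(1/2) ≈ 26.57°
pole (s+50): 50 + j1 → |·| = √(50²+1²) = √2501 ≈ 50.01, ∠ = arctan(1/50) ≈ 1.15°
pole at origin: |s| = 1, ∠ = 90.00° (in denominator)
|H| = 20 / 111.83 ≈ 0.17884
Gain = 20 log₁₀(0.17884) ≈ -14.95 dB
∠H = 0.00° − 117.72° = -117.72°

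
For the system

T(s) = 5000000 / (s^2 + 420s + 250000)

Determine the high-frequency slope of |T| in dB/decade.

Each pole contributes −20 dB/decade at high frequency; each zero contributes +20 dB/decade.
Net: 0 zero(s) − 2 pole(s) → -40 dB/decade.

-40 dB/decade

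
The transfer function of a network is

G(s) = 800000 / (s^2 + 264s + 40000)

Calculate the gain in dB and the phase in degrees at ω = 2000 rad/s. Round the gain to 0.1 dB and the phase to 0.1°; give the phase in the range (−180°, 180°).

-14.0 dB, -172.4°

At s = jω = j2000:
quadratic: (j2000)² + 264·j2000 + 40000 = -3960000 + j528000 → |·| ≈ 3.995e+06, ∠ ≈ 172.41°
|G| = 800000 / 3.995e+06 ≈ 0.20025
Gain = 20 log₁₀(0.20025) ≈ -13.97 dB
∠G = 0.00° − 172.41° = -172.41°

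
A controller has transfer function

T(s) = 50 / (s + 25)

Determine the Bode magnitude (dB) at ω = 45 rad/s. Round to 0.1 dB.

Substitute s = j45:
Numerator: 50 = 50 + j0
Denominator: (j45) + 25 = 25 + j45
|N| = √(50² + 0²) ≈ 50, ∠N ≈ 0.00°
|D| = √(25² + 45²) ≈ 51.478, ∠D ≈ 60.95°
|T| = 50 / 51.478 ≈ 0.97129
Gain = 20 log₁₀(0.97129) ≈ -0.25 dB

-0.3 dB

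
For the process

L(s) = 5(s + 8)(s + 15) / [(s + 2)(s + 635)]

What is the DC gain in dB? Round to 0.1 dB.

L(0) = 5·8·15 / (2·635) ≈ 0.47244
20 log₁₀(0.47244) ≈ -6.51 dB

-6.5 dB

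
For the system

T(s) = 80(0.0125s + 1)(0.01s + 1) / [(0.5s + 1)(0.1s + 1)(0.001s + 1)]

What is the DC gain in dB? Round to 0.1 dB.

38.1 dB

T(0) = 80 · 1 / 1 = 80
20 log₁₀(80) ≈ 38.06 dB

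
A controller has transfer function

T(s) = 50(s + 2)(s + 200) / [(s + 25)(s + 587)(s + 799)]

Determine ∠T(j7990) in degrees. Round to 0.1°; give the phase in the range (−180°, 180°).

-81.4°

At s = jω = j7990:
zero (s+2): 2 + j7990 → |·| = √(2²+7990²) = √63840104 ≈ 7990, ∠ = arctan(7990/2) ≈ 89.99°
zero (s+200): 200 + j7990 → |·| = √(200²+7990²) = √63880100 ≈ 7992.5, ∠ = arctan(7990/200) ≈ 88.57°
pole (s+25): 25 + j7990 → |·| = √(25²+7990²) = √63840725 ≈ 7990, ∠ = arctan(7990/25) ≈ 89.82°
pole (s+587): 587 + j7990 → |·| = √(587²+7990²) = √64184669 ≈ 8011.5, ∠ = arctan(7990/587) ≈ 85.80°
pole (s+799): 799 + j7990 → |·| = √(799²+7990²) = √64478501 ≈ 8029.9, ∠ = arctan(7990/799) ≈ 84.29°
∠T = 178.56° − 259.91° = -81.35°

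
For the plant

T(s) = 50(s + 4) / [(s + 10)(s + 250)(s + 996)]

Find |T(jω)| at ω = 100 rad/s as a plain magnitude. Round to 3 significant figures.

At s = jω = j100:
zero (s+4): 4 + j100 → |·| = √(4²+100²) = √10016 ≈ 100.08, ∠ = arctan(100/4) ≈ 87.71°
pole (s+10): 10 + j100 → |·| = √(10²+100²) = √10100 ≈ 100.5, ∠ = arctan(100/10) ≈ 84.29°
pole (s+250): 250 + j100 → |·| = √(250²+100²) = √72500 ≈ 269.26, ∠ = arctan(100/250) ≈ 21.80°
pole (s+996): 996 + j100 → |·| = √(996²+100²) = √1002016 ≈ 1001, ∠ = arctan(100/996) ≈ 5.73°
|T| = 50 · 100.08 / 2.7088e+07 ≈ 0.00018473

0.000185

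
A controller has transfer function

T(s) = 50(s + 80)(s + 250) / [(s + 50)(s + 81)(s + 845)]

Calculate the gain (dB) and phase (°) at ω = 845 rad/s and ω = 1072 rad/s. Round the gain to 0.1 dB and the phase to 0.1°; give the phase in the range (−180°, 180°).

ω = 845: -27.2 dB, -58.0°; ω = 1072: -28.5 dB, -62.2°

At s = jω = j845:
zero (s+80): 80 + j845 → |·| = √(80²+845²) = √720425 ≈ 848.78, ∠ = arctan(845/80) ≈ 84.59°
zero (s+250): 250 + j845 → |·| = √(250²+845²) = √776525 ≈ 881.21, ∠ = arctan(845/250) ≈ 73.52°
pole (s+50): 50 + j845 → |·| = √(50²+845²) = √716525 ≈ 846.48, ∠ = arctan(845/50) ≈ 86.61°
pole (s+81): 81 + j845 → |·| = √(81²+845²) = √720586 ≈ 848.87, ∠ = arctan(845/81) ≈ 84.52°
pole (s+845): 845 + j845 → |·| = √(845²+845²) = √1428050 ≈ 1195, ∠ = arctan(845/845) ≈ 45.00°
|T| = 50 · 7.4795e+05 / 8.5867e+08 ≈ 0.043553
Gain = 20 log₁₀(0.043553) ≈ -27.22 dB
∠T = 158.11° − 216.13° = -58.02°

At s = jω = j1072:
zero (s+80): 80 + j1072 → |·| = √(80²+1072²) = √1155584 ≈ 1075, ∠ = arctan(1072/80) ≈ 85.73°
zero (s+250): 250 + j1072 → |·| = √(250²+1072²) = √1211684 ≈ 1100.8, ∠ = arctan(1072/250) ≈ 76.87°
pole (s+50): 50 + j1072 → |·| = √(50²+1072²) = √1151684 ≈ 1073.2, ∠ = arctan(1072/50) ≈ 87.33°
pole (s+81): 81 + j1072 → |·| = √(81²+1072²) = √1155745 ≈ 1075.1, ∠ = arctan(1072/81) ≈ 85.68°
pole (s+845): 845 + j1072 → |·| = √(845²+1072²) = √1863209 ≈ 1365, ∠ = arctan(1072/845) ≈ 51.75°
|T| = 50 · 1.1834e+06 / 1.5749e+09 ≈ 0.037571
Gain = 20 log₁₀(0.037571) ≈ -28.50 dB
∠T = 162.60° − 224.76° = -62.16°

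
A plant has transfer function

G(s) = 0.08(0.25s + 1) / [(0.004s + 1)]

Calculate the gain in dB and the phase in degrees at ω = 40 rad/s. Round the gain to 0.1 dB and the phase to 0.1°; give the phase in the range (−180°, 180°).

-2.0 dB, 75.2°

At ω = 40 rad/s:
zero (1 + j40·0.25) = 1 + j10 → |·| ≈ 10.05, ∠ ≈ 84.29°
pole (1 + j40·0.004) = 1 + j0.16 → |·| ≈ 1.0127, ∠ ≈ 9.09°
|G| = 0.08 · 10.05 / (1.0127) ≈ 0.79392
Gain = 20 log₁₀(0.79392) ≈ -2.00 dB
∠G = (84.29°) − (9.09°) = 75.20°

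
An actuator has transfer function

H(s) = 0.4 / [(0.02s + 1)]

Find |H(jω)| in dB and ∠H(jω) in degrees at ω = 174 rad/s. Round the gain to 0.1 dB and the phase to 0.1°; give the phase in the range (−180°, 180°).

-19.1 dB, -74.0°

At ω = 174 rad/s:
pole (1 + j174·0.02) = 1 + j3.48 → |·| ≈ 3.6208, ∠ ≈ 73.97°
|H| = 0.4 · 1 / (3.6208) ≈ 0.11047
Gain = 20 log₁₀(0.11047) ≈ -19.14 dB
∠H = (0°) − (73.97°) = -73.97°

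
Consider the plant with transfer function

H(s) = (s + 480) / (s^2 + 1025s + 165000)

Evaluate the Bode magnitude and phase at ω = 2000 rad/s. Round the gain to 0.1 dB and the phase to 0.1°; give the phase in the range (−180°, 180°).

-66.5 dB, -75.4°

Substitute s = j2000:
Numerator: (j2000) + 480 = 480 + j2000
Denominator: (j2000)^2 + 1025(j2000) + 165000 = -3835000 + j2050000
|N| = √(480² + 2000²) ≈ 2056.8, ∠N ≈ 76.50°
|D| = √(3835000² + 2050000²) ≈ 4.3485e+06, ∠D ≈ 151.87°
|H| = 2056.8 / 4.3485e+06 ≈ 0.00047299
Gain = 20 log₁₀(0.00047299) ≈ -66.50 dB
∠H = 76.50° − 151.87° = -75.37°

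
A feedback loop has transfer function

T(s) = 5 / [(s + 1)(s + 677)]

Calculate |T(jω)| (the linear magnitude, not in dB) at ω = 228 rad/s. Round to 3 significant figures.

3.07e-05

At s = jω = j228:
pole (s+1): 1 + j228 → |·| = √(1²+228²) = √51985 ≈ 228, ∠ = arctan(228/1) ≈ 89.75°
pole (s+677): 677 + j228 → |·| = √(677²+228²) = √510313 ≈ 714.36, ∠ = arctan(228/677) ≈ 18.61°
|T| = 5 / 1.6287e+05 ≈ 3.0699e-05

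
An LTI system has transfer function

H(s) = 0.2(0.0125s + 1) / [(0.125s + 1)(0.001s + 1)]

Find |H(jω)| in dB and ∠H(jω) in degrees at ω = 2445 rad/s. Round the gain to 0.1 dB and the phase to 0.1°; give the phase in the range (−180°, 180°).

At ω = 2445 rad/s:
zero (1 + j2445·0.0125) = 1 + j30.5625 → |·| ≈ 30.579, ∠ ≈ 88.13°
pole (1 + j2445·0.125) = 1 + j305.625 → |·| ≈ 305.63, ∠ ≈ 89.81°
pole (1 + j2445·0.001) = 1 + j2.445 → |·| ≈ 2.6416, ∠ ≈ 67.76°
|H| = 0.2 · 30.579 / (305.63 · 2.6416) ≈ 0.0075751
Gain = 20 log₁₀(0.0075751) ≈ -42.41 dB
∠H = (88.13°) − (89.81° + 67.76°) = -69.44°

-42.4 dB, -69.4°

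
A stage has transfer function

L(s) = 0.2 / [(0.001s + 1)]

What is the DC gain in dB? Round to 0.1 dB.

-14.0 dB

L(0) = 0.2 · 1 / 1 = 0.2
20 log₁₀(0.2) ≈ -13.98 dB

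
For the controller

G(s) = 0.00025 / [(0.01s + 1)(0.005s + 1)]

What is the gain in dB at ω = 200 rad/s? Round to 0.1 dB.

At ω = 200 rad/s:
pole (1 + j200·0.01) = 1 + j2 → |·| ≈ 2.2361, ∠ ≈ 63.43°
pole (1 + j200·0.005) = 1 + j1 → |·| ≈ 1.4142, ∠ ≈ 45.00°
|G| = 0.00025 · 1 / (2.2361 · 1.4142) ≈ 7.9057e-05
Gain = 20 log₁₀(7.9057e-05) ≈ -82.04 dB

-82.0 dB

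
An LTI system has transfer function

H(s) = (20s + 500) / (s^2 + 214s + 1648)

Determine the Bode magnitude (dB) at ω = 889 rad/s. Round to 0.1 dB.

Substitute s = j889:
Numerator: 20(j889) + 500 = 500 + j17780
Denominator: (j889)^2 + 214(j889) + 1648 = -788673 + j190246
|N| = √(500² + 17780²) ≈ 17787, ∠N ≈ 88.39°
|D| = √(788673² + 190246²) ≈ 8.1129e+05, ∠D ≈ 166.44°
|H| = 17787 / 8.1129e+05 ≈ 0.021924
Gain = 20 log₁₀(0.021924) ≈ -33.18 dB

-33.2 dB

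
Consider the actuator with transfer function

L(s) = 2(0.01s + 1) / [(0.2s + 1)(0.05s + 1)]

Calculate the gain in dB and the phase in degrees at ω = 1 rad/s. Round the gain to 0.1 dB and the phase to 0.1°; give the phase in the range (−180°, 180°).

At ω = 1 rad/s:
zero (1 + j1·0.01) = 1 + j0.01 → |·| ≈ 1, ∠ ≈ 0.57°
pole (1 + j1·0.2) = 1 + j0.2 → |·| ≈ 1.0198, ∠ ≈ 11.31°
pole (1 + j1·0.05) = 1 + j0.05 → |·| ≈ 1.0012, ∠ ≈ 2.86°
|L| = 2 · 1 / (1.0198 · 1.0012) ≈ 1.9588
Gain = 20 log₁₀(1.9588) ≈ 5.84 dB
∠L = (0.57°) − (11.31° + 2.86°) = -13.60°

5.8 dB, -13.6°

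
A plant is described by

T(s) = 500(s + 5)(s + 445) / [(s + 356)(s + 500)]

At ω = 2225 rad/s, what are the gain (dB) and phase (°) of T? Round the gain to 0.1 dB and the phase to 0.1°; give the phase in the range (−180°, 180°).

53.8 dB, 10.3°

At s = jω = j2225:
zero (s+5): 5 + j2225 → |·| = √(5²+2225²) = √4950650 ≈ 2225, ∠ = arctan(2225/5) ≈ 89.87°
zero (s+445): 445 + j2225 → |·| = √(445²+2225²) = √5148650 ≈ 2269.1, ∠ = arctan(2225/445) ≈ 78.69°
pole (s+356): 356 + j2225 → |·| = √(356²+2225²) = √5077361 ≈ 2253.3, ∠ = arctan(2225/356) ≈ 80.91°
pole (s+500): 500 + j2225 → |·| = √(500²+2225²) = √5200625 ≈ 2280.5, ∠ = arctan(2225/500) ≈ 77.33°
|T| = 500 · 5.0487e+06 / 5.1387e+06 ≈ 491.24
Gain = 20 log₁₀(491.24) ≈ 53.83 dB
∠T = 168.56° − 158.24° = 10.32°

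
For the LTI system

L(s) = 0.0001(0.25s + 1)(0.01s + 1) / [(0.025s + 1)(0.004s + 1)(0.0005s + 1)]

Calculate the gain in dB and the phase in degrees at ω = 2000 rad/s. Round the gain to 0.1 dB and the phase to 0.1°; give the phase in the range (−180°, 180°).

-55.1 dB, -39.7°

At ω = 2000 rad/s:
zero (1 + j2000·0.25) = 1 + j500 → |·| ≈ 500, ∠ ≈ 89.89°
zero (1 + j2000·0.01) = 1 + j20 → |·| ≈ 20.025, ∠ ≈ 87.14°
pole (1 + j2000·0.025) = 1 + j50 → |·| ≈ 50.01, ∠ ≈ 88.85°
pole (1 + j2000·0.004) = 1 + j8 → |·| ≈ 8.0623, ∠ ≈ 82.87°
pole (1 + j2000·0.0005) = 1 + j1 → |·| ≈ 1.4142, ∠ ≈ 45.00°
|L| = 0.0001 · 500 · 20.025 / (50.01 · 8.0623 · 1.4142) ≈ 0.001756
Gain = 20 log₁₀(0.001756) ≈ -55.11 dB
∠L = (89.89° + 87.14°) − (88.85° + 82.87° + 45.00°) = -39.69°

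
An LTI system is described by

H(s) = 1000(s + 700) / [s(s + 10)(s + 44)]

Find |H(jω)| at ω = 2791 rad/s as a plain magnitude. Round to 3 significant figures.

0.000132

At s = jω = j2791:
zero (s+700): 700 + j2791 → |·| = √(700²+2791²) = √8279681 ≈ 2877.4, ∠ = arctan(2791/700) ≈ 75.92°
pole (s+10): 10 + j2791 → |·| = √(10²+2791²) = √7789781 ≈ 2791, ∠ = arctan(2791/10) ≈ 89.79°
pole (s+44): 44 + j2791 → |·| = √(44²+2791²) = √7791617 ≈ 2791.3, ∠ = arctan(2791/44) ≈ 89.10°
pole at origin: |s| = 2791, ∠ = 90.00° (in denominator)
|H| = 1000 · 2877.4 / 2.1743e+10 ≈ 0.00013234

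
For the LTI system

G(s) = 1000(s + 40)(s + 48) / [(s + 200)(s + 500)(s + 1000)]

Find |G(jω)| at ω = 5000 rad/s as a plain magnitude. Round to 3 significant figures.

At s = jω = j5000:
zero (s+40): 40 + j5000 → |·| = √(40²+5000²) = √25001600 ≈ 5000.2, ∠ = arctan(5000/40) ≈ 89.54°
zero (s+48): 48 + j5000 → |·| = √(48²+5000²) = √25002304 ≈ 5000.2, ∠ = arctan(5000/48) ≈ 89.45°
pole (s+200): 200 + j5000 → |·| = √(200²+5000²) = √25040000 ≈ 5004, ∠ = arctan(5000/200) ≈ 87.71°
pole (s+500): 500 + j5000 → |·| = √(500²+5000²) = √25250000 ≈ 5024.9, ∠ = arctan(5000/500) ≈ 84.29°
pole (s+1000): 1000 + j5000 → |·| = √(1000²+5000²) = √26000000 ≈ 5099, ∠ = arctan(5000/1000) ≈ 78.69°
|G| = 1000 · 2.5002e+07 / 1.2821e+11 ≈ 0.19501

0.195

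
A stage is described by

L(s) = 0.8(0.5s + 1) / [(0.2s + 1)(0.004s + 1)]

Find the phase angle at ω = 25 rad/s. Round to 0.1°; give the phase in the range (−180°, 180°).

At ω = 25 rad/s:
zero (1 + j25·0.5) = 1 + j12.5 → |·| ≈ 12.54, ∠ ≈ 85.43°
pole (1 + j25·0.2) = 1 + j5 → |·| ≈ 5.099, ∠ ≈ 78.69°
pole (1 + j25·0.004) = 1 + j0.1 → |·| ≈ 1.005, ∠ ≈ 5.71°
∠L = (85.43°) − (78.69° + 5.71°) = 1.03°

1.0°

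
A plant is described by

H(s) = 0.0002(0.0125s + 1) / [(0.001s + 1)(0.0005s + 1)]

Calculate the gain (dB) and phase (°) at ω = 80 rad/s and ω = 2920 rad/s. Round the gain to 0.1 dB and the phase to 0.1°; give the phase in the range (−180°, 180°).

ω = 80: -71.0 dB, 38.1°; ω = 2920: -57.5 dB, -38.3°

At ω = 80 rad/s:
zero (1 + j80·0.0125) = 1 + j1 → |·| ≈ 1.4142, ∠ ≈ 45.00°
pole (1 + j80·0.001) = 1 + j0.08 → |·| ≈ 1.0032, ∠ ≈ 4.57°
pole (1 + j80·0.0005) = 1 + j0.04 → |·| ≈ 1.0008, ∠ ≈ 2.29°
|H| = 0.0002 · 1.4142 / (1.0032 · 1.0008) ≈ 0.00028171
Gain = 20 log₁₀(0.00028171) ≈ -71.00 dB
∠H = (45.00°) − (4.57° + 2.29°) = 38.14°

At ω = 2920 rad/s:
zero (1 + j2920·0.0125) = 1 + j36.5 → |·| ≈ 36.514, ∠ ≈ 88.43°
pole (1 + j2920·0.001) = 1 + j2.92 → |·| ≈ 3.0865, ∠ ≈ 71.10°
pole (1 + j2920·0.0005) = 1 + j1.46 → |·| ≈ 1.7696, ∠ ≈ 55.59°
|H| = 0.0002 · 36.514 / (3.0865 · 1.7696) ≈ 0.0013371
Gain = 20 log₁₀(0.0013371) ≈ -57.48 dB
∠H = (88.43°) − (71.10° + 55.59°) = -38.26°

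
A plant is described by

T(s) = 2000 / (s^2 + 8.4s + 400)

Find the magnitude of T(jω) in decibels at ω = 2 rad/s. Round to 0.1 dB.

At s = jω = j2:
quadratic: (j2)² + 8.4·j2 + 400 = 396 + j16.8 → |·| ≈ 396.36, ∠ ≈ 2.43°
|T| = 2000 / 396.36 ≈ 5.0459
Gain = 20 log₁₀(5.0459) ≈ 14.06 dB

14.1 dB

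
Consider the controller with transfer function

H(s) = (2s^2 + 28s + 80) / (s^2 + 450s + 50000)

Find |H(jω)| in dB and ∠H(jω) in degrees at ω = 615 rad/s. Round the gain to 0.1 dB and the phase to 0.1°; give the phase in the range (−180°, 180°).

4.9 dB, 38.8°

Substitute s = j615:
Numerator: 2(j615)^2 + 28(j615) + 80 = -756370 + j17220
Denominator: (j615)^2 + 450(j615) + 50000 = -328225 + j276750
|N| = √(756370² + 17220²) ≈ 7.5657e+05, ∠N ≈ 178.70°
|D| = √(328225² + 276750²) ≈ 4.2933e+05, ∠D ≈ 139.86°
|H| = 7.5657e+05 / 4.2933e+05 ≈ 1.7622
Gain = 20 log₁₀(1.7622) ≈ 4.92 dB
∠H = 178.70° − 139.86° = 38.84°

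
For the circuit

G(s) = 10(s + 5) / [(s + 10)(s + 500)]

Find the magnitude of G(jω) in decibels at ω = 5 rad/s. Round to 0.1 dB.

At s = jω = j5:
zero (s+5): 5 + j5 → |·| = √(5²+5²) = √50 ≈ 7.0711, ∠ = arctan(5/5) ≈ 45.00°
pole (s+10): 10 + j5 → |·| = √(10²+5²) = √125 ≈ 11.18, ∠ = arctan(5/10) ≈ 26.57°
pole (s+500): 500 + j5 → |·| = √(500²+5²) = √250025 ≈ 500.02, ∠ = arctan(5/500) ≈ 0.57°
|G| = 10 · 7.0711 / 5590.2 ≈ 0.012649
Gain = 20 log₁₀(0.012649) ≈ -37.96 dB

-38.0 dB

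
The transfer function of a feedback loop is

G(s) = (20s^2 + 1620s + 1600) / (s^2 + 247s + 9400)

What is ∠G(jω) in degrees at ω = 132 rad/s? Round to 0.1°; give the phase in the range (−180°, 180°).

44.5°

Substitute s = j132:
Numerator: 20(j132)^2 + 1620(j132) + 1600 = -346880 + j213840
Denominator: (j132)^2 + 247(j132) + 9400 = -8024 + j32604
|N| = √(346880² + 213840²) ≈ 4.075e+05, ∠N ≈ 148.35°
|D| = √(8024² + 32604²) ≈ 33577, ∠D ≈ 103.83°
∠G = 148.35° − 103.83° = 44.52°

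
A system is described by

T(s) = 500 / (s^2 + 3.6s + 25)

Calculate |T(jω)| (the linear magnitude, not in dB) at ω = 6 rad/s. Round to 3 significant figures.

At s = jω = j6:
quadratic: (j6)² + 3.6·j6 + 25 = -11 + j21.6 → |·| ≈ 24.24, ∠ ≈ 116.99°
|T| = 500 / 24.24 ≈ 20.627

20.6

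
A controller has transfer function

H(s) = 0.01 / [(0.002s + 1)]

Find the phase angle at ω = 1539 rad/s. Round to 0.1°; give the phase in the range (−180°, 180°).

At ω = 1539 rad/s:
pole (1 + j1539·0.002) = 1 + j3.078 → |·| ≈ 3.2364, ∠ ≈ 72.00°
∠H = (0°) − (72.00°) = -72.00°

-72.0°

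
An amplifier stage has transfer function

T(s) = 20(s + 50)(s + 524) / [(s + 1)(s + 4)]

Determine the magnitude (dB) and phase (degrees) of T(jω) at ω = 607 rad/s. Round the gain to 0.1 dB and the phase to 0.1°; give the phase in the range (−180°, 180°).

28.5 dB, -45.0°

At s = jω = j607:
zero (s+50): 50 + j607 → |·| = √(50²+607²) = √370949 ≈ 609.06, ∠ = arctan(607/50) ≈ 85.29°
zero (s+524): 524 + j607 → |·| = √(524²+607²) = √643025 ≈ 801.89, ∠ = arctan(607/524) ≈ 49.20°
pole (s+1): 1 + j607 → |·| = √(1²+607²) = √368450 ≈ 607, ∠ = arctan(607/1) ≈ 89.91°
pole (s+4): 4 + j607 → |·| = √(4²+607²) = √368465 ≈ 607.01, ∠ = arctan(607/4) ≈ 89.62°
|T| = 20 · 4.884e+05 / 3.6846e+05 ≈ 26.51
Gain = 20 log₁₀(26.51) ≈ 28.47 dB
∠T = 134.49° − 179.53° = -45.04°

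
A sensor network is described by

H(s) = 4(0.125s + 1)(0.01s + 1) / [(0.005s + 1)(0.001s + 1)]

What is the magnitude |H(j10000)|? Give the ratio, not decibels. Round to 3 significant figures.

995

At ω = 10000 rad/s:
zero (1 + j10000·0.125) = 1 + j1250 → |·| ≈ 1250, ∠ ≈ 89.95°
zero (1 + j10000·0.01) = 1 + j100 → |·| ≈ 100, ∠ ≈ 89.43°
pole (1 + j10000·0.005) = 1 + j50 → |·| ≈ 50.01, ∠ ≈ 88.85°
pole (1 + j10000·0.001) = 1 + j10 → |·| ≈ 10.05, ∠ ≈ 84.29°
|H| = 4 · 1250 · 100 / (50.01 · 10.05) ≈ 994.83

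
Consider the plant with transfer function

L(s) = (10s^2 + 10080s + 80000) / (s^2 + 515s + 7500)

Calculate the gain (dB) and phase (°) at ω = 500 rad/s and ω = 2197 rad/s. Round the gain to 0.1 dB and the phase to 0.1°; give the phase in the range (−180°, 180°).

Substitute s = j500:
Numerator: 10(j500)^2 + 10080(j500) + 80000 = -2420000 + j5040000
Denominator: (j500)^2 + 515(j500) + 7500 = -242500 + j257500
|N| = √(2420000² + 5040000²) ≈ 5.5909e+06, ∠N ≈ 115.65°
|D| = √(242500² + 257500²) ≈ 3.5371e+05, ∠D ≈ 133.28°
|L| = 5.5909e+06 / 3.5371e+05 ≈ 15.806
Gain = 20 log₁₀(15.806) ≈ 23.98 dB
∠L = 115.65° − 133.28° = -17.63°

Substitute s = j2197:
Numerator: 10(j2197)^2 + 10080(j2197) + 80000 = -48188090 + j22145760
Denominator: (j2197)^2 + 515(j2197) + 7500 = -4819309 + j1131455
|N| = √(48188090² + 22145760²) ≈ 5.3033e+07, ∠N ≈ 155.32°
|D| = √(4819309² + 1131455²) ≈ 4.9503e+06, ∠D ≈ 166.79°
|L| = 5.3033e+07 / 4.9503e+06 ≈ 10.713
Gain = 20 log₁₀(10.713) ≈ 20.60 dB
∠L = 155.32° − 166.79° = -11.47°

ω = 500: 24.0 dB, -17.6°; ω = 2197: 20.6 dB, -11.5°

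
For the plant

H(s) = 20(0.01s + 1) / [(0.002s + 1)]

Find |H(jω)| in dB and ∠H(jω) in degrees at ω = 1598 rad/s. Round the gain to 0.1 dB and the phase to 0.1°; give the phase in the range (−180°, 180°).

39.6 dB, 13.8°

At ω = 1598 rad/s:
zero (1 + j1598·0.01) = 1 + j15.98 → |·| ≈ 16.011, ∠ ≈ 86.42°
pole (1 + j1598·0.002) = 1 + j3.196 → |·| ≈ 3.3488, ∠ ≈ 72.63°
|H| = 20 · 16.011 / (3.3488) ≈ 95.622
Gain = 20 log₁₀(95.622) ≈ 39.61 dB
∠H = (86.42°) − (72.63°) = 13.79°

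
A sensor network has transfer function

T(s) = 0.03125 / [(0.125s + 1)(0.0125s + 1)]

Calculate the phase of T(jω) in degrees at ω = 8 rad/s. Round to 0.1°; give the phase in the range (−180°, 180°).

-50.7°

At ω = 8 rad/s:
pole (1 + j8·0.125) = 1 + j1 → |·| ≈ 1.4142, ∠ ≈ 45.00°
pole (1 + j8·0.0125) = 1 + j0.1 → |·| ≈ 1.005, ∠ ≈ 5.71°
∠T = (0°) − (45.00° + 5.71°) = -50.71°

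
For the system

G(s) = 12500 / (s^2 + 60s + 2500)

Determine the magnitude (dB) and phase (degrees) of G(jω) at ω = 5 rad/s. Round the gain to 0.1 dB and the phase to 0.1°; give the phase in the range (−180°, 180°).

14.0 dB, -6.9°

At s = jω = j5:
quadratic: (j5)² + 60·j5 + 2500 = 2475 + j300 → |·| ≈ 2493.1, ∠ ≈ 6.91°
|G| = 12500 / 2493.1 ≈ 5.0138
Gain = 20 log₁₀(5.0138) ≈ 14.00 dB
∠G = 0.00° − 6.91° = -6.91°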